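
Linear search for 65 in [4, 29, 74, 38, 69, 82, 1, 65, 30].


i=0: 4!=65
i=1: 29!=65
i=2: 74!=65
i=3: 38!=65
i=4: 69!=65
i=5: 82!=65
i=6: 1!=65
i=7: 65==65 found!

Found at 7, 8 comps


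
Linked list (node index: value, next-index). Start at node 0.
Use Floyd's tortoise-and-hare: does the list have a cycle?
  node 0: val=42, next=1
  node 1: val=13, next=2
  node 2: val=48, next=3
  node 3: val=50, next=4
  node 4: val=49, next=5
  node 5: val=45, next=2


Floyd's tortoise (slow, +1) and hare (fast, +2):
  init: slow=0, fast=0
  step 1: slow=1, fast=2
  step 2: slow=2, fast=4
  step 3: slow=3, fast=2
  step 4: slow=4, fast=4
  slow == fast at node 4: cycle detected

Cycle: yes


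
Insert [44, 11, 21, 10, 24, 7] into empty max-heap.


Insert 44: [44]
Insert 11: [44, 11]
Insert 21: [44, 11, 21]
Insert 10: [44, 11, 21, 10]
Insert 24: [44, 24, 21, 10, 11]
Insert 7: [44, 24, 21, 10, 11, 7]

Final heap: [44, 24, 21, 10, 11, 7]


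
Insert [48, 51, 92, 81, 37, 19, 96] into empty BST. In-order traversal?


Insert 48: root
Insert 51: R from 48
Insert 92: R from 48 -> R from 51
Insert 81: R from 48 -> R from 51 -> L from 92
Insert 37: L from 48
Insert 19: L from 48 -> L from 37
Insert 96: R from 48 -> R from 51 -> R from 92

In-order: [19, 37, 48, 51, 81, 92, 96]


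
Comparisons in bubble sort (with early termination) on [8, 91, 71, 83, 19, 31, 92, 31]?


Algorithm: bubble sort (with early termination)
Input: [8, 91, 71, 83, 19, 31, 92, 31]
Sorted: [8, 19, 31, 31, 71, 83, 91, 92]

25


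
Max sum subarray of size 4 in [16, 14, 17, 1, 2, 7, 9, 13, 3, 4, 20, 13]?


[0:4]: 48
[1:5]: 34
[2:6]: 27
[3:7]: 19
[4:8]: 31
[5:9]: 32
[6:10]: 29
[7:11]: 40
[8:12]: 40

Max: 48 at [0:4]


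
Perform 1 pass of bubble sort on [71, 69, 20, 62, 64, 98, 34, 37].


Initial: [71, 69, 20, 62, 64, 98, 34, 37]
Pass 1: [69, 20, 62, 64, 71, 34, 37, 98] (6 swaps)

After 1 pass: [69, 20, 62, 64, 71, 34, 37, 98]


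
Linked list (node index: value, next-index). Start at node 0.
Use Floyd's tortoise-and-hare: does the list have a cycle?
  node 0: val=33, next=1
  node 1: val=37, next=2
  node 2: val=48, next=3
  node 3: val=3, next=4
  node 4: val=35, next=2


Floyd's tortoise (slow, +1) and hare (fast, +2):
  init: slow=0, fast=0
  step 1: slow=1, fast=2
  step 2: slow=2, fast=4
  step 3: slow=3, fast=3
  slow == fast at node 3: cycle detected

Cycle: yes


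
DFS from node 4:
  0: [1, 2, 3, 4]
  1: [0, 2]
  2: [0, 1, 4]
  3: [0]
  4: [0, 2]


Visit 4, push [2, 0]
Visit 0, push [3, 2, 1]
Visit 1, push [2]
Visit 2, push []
Visit 3, push []

DFS order: [4, 0, 1, 2, 3]


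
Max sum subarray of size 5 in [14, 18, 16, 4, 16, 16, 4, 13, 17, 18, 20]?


[0:5]: 68
[1:6]: 70
[2:7]: 56
[3:8]: 53
[4:9]: 66
[5:10]: 68
[6:11]: 72

Max: 72 at [6:11]


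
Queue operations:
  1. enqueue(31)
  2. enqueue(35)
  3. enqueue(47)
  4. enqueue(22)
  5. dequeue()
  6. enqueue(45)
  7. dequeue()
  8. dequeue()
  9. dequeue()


enqueue(31) -> [31]
enqueue(35) -> [31, 35]
enqueue(47) -> [31, 35, 47]
enqueue(22) -> [31, 35, 47, 22]
dequeue()->31, [35, 47, 22]
enqueue(45) -> [35, 47, 22, 45]
dequeue()->35, [47, 22, 45]
dequeue()->47, [22, 45]
dequeue()->22, [45]

Final queue: [45]


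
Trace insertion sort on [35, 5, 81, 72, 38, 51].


Initial: [35, 5, 81, 72, 38, 51]
Insert 5: [5, 35, 81, 72, 38, 51]
Insert 81: [5, 35, 81, 72, 38, 51]
Insert 72: [5, 35, 72, 81, 38, 51]
Insert 38: [5, 35, 38, 72, 81, 51]
Insert 51: [5, 35, 38, 51, 72, 81]

Sorted: [5, 35, 38, 51, 72, 81]


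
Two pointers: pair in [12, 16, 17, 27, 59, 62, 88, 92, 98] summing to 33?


lo=0(12)+hi=8(98)=110
lo=0(12)+hi=7(92)=104
lo=0(12)+hi=6(88)=100
lo=0(12)+hi=5(62)=74
lo=0(12)+hi=4(59)=71
lo=0(12)+hi=3(27)=39
lo=0(12)+hi=2(17)=29
lo=1(16)+hi=2(17)=33

Yes: 16+17=33


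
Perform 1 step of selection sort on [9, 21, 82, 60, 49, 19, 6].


Initial: [9, 21, 82, 60, 49, 19, 6]
Step 1: min=6 at 6
  Swap: [6, 21, 82, 60, 49, 19, 9]

After 1 step: [6, 21, 82, 60, 49, 19, 9]


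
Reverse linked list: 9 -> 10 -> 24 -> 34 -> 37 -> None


Step 1: curr=9, set curr.next=prev(None) | reversed so far: 9
Step 2: curr=10, set curr.next=prev(9) | reversed so far: 10 -> 9
Step 3: curr=24, set curr.next=prev(10) | reversed so far: 24 -> 10 -> 9
Step 4: curr=34, set curr.next=prev(24) | reversed so far: 34 -> 24 -> 10 -> 9
Step 5: curr=37, set curr.next=prev(34) | reversed so far: 37 -> 34 -> 24 -> 10 -> 9

37 -> 34 -> 24 -> 10 -> 9 -> None


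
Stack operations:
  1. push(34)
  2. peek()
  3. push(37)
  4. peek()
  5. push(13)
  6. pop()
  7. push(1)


push(34) -> [34]
peek()->34
push(37) -> [34, 37]
peek()->37
push(13) -> [34, 37, 13]
pop()->13, [34, 37]
push(1) -> [34, 37, 1]

Final stack: [34, 37, 1]


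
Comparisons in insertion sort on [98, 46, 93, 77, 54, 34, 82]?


Algorithm: insertion sort
Input: [98, 46, 93, 77, 54, 34, 82]
Sorted: [34, 46, 54, 77, 82, 93, 98]

18


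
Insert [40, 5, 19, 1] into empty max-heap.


Insert 40: [40]
Insert 5: [40, 5]
Insert 19: [40, 5, 19]
Insert 1: [40, 5, 19, 1]

Final heap: [40, 5, 19, 1]


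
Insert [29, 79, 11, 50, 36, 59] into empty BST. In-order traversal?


Insert 29: root
Insert 79: R from 29
Insert 11: L from 29
Insert 50: R from 29 -> L from 79
Insert 36: R from 29 -> L from 79 -> L from 50
Insert 59: R from 29 -> L from 79 -> R from 50

In-order: [11, 29, 36, 50, 59, 79]


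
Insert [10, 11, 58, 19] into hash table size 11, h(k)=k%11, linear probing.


Insert 10: h=10 -> slot 10
Insert 11: h=0 -> slot 0
Insert 58: h=3 -> slot 3
Insert 19: h=8 -> slot 8

Table: [11, None, None, 58, None, None, None, None, 19, None, 10]


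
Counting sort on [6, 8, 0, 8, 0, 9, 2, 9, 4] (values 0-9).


Input: [6, 8, 0, 8, 0, 9, 2, 9, 4]
Counts: [2, 0, 1, 0, 1, 0, 1, 0, 2, 2]

Sorted: [0, 0, 2, 4, 6, 8, 8, 9, 9]


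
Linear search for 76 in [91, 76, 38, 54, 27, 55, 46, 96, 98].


i=0: 91!=76
i=1: 76==76 found!

Found at 1, 2 comps


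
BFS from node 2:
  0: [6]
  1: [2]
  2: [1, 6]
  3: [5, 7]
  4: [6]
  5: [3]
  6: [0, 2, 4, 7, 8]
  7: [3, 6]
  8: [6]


Visit 2, enqueue [1, 6]
Visit 1, enqueue []
Visit 6, enqueue [0, 4, 7, 8]
Visit 0, enqueue []
Visit 4, enqueue []
Visit 7, enqueue [3]
Visit 8, enqueue []
Visit 3, enqueue [5]
Visit 5, enqueue []

BFS order: [2, 1, 6, 0, 4, 7, 8, 3, 5]


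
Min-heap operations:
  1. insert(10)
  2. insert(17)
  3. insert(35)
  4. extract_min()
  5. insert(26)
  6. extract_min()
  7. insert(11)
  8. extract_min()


insert(10) -> [10]
insert(17) -> [10, 17]
insert(35) -> [10, 17, 35]
extract_min()->10, [17, 35]
insert(26) -> [17, 35, 26]
extract_min()->17, [26, 35]
insert(11) -> [11, 35, 26]
extract_min()->11, [26, 35]

Final heap: [26, 35]


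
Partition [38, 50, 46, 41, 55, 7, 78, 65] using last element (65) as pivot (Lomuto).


Pivot: 65
  38 <= 65: advance i (no swap)
  50 <= 65: advance i (no swap)
  46 <= 65: advance i (no swap)
  41 <= 65: advance i (no swap)
  55 <= 65: advance i (no swap)
  7 <= 65: advance i (no swap)
Place pivot at 6: [38, 50, 46, 41, 55, 7, 65, 78]

Partitioned: [38, 50, 46, 41, 55, 7, 65, 78]


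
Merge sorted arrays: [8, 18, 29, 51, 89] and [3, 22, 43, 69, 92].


Take 3 from B
Take 8 from A
Take 18 from A
Take 22 from B
Take 29 from A
Take 43 from B
Take 51 from A
Take 69 from B
Take 89 from A

Merged: [3, 8, 18, 22, 29, 43, 51, 69, 89, 92]


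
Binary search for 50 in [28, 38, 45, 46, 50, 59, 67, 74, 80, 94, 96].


Step 1: lo=0, hi=10, mid=5, val=59
Step 2: lo=0, hi=4, mid=2, val=45
Step 3: lo=3, hi=4, mid=3, val=46
Step 4: lo=4, hi=4, mid=4, val=50

Found at index 4


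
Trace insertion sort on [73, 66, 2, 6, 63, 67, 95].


Initial: [73, 66, 2, 6, 63, 67, 95]
Insert 66: [66, 73, 2, 6, 63, 67, 95]
Insert 2: [2, 66, 73, 6, 63, 67, 95]
Insert 6: [2, 6, 66, 73, 63, 67, 95]
Insert 63: [2, 6, 63, 66, 73, 67, 95]
Insert 67: [2, 6, 63, 66, 67, 73, 95]
Insert 95: [2, 6, 63, 66, 67, 73, 95]

Sorted: [2, 6, 63, 66, 67, 73, 95]


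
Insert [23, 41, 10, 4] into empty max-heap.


Insert 23: [23]
Insert 41: [41, 23]
Insert 10: [41, 23, 10]
Insert 4: [41, 23, 10, 4]

Final heap: [41, 23, 10, 4]


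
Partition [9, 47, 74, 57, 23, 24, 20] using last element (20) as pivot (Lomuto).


Pivot: 20
  9 <= 20: advance i (no swap)
Place pivot at 1: [9, 20, 74, 57, 23, 24, 47]

Partitioned: [9, 20, 74, 57, 23, 24, 47]


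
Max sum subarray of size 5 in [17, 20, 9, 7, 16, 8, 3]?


[0:5]: 69
[1:6]: 60
[2:7]: 43

Max: 69 at [0:5]


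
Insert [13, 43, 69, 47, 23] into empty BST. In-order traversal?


Insert 13: root
Insert 43: R from 13
Insert 69: R from 13 -> R from 43
Insert 47: R from 13 -> R from 43 -> L from 69
Insert 23: R from 13 -> L from 43

In-order: [13, 23, 43, 47, 69]


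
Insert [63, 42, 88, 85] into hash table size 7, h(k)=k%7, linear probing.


Insert 63: h=0 -> slot 0
Insert 42: h=0, 1 probes -> slot 1
Insert 88: h=4 -> slot 4
Insert 85: h=1, 1 probes -> slot 2

Table: [63, 42, 85, None, 88, None, None]


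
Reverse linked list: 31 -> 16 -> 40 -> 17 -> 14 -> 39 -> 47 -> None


Step 1: curr=31, set curr.next=prev(None) | reversed so far: 31
Step 2: curr=16, set curr.next=prev(31) | reversed so far: 16 -> 31
Step 3: curr=40, set curr.next=prev(16) | reversed so far: 40 -> 16 -> 31
Step 4: curr=17, set curr.next=prev(40) | reversed so far: 17 -> 40 -> 16 -> 31
Step 5: curr=14, set curr.next=prev(17) | reversed so far: 14 -> 17 -> 40 -> 16 -> 31
Step 6: curr=39, set curr.next=prev(14) | reversed so far: 39 -> 14 -> 17 -> 40 -> 16 -> 31
Step 7: curr=47, set curr.next=prev(39) | reversed so far: 47 -> 39 -> 14 -> 17 -> 40 -> 16 -> 31

47 -> 39 -> 14 -> 17 -> 40 -> 16 -> 31 -> None


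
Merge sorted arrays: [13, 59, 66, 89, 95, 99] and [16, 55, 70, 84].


Take 13 from A
Take 16 from B
Take 55 from B
Take 59 from A
Take 66 from A
Take 70 from B
Take 84 from B

Merged: [13, 16, 55, 59, 66, 70, 84, 89, 95, 99]


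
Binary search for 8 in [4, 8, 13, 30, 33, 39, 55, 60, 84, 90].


Step 1: lo=0, hi=9, mid=4, val=33
Step 2: lo=0, hi=3, mid=1, val=8

Found at index 1


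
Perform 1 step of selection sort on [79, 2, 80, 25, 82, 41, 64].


Initial: [79, 2, 80, 25, 82, 41, 64]
Step 1: min=2 at 1
  Swap: [2, 79, 80, 25, 82, 41, 64]

After 1 step: [2, 79, 80, 25, 82, 41, 64]


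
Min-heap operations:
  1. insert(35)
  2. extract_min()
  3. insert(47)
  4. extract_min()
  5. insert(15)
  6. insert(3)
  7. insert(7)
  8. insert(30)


insert(35) -> [35]
extract_min()->35, []
insert(47) -> [47]
extract_min()->47, []
insert(15) -> [15]
insert(3) -> [3, 15]
insert(7) -> [3, 15, 7]
insert(30) -> [3, 15, 7, 30]

Final heap: [3, 15, 7, 30]


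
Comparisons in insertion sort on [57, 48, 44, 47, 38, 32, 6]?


Algorithm: insertion sort
Input: [57, 48, 44, 47, 38, 32, 6]
Sorted: [6, 32, 38, 44, 47, 48, 57]

21


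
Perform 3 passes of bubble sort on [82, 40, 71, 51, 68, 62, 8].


Initial: [82, 40, 71, 51, 68, 62, 8]
Pass 1: [40, 71, 51, 68, 62, 8, 82] (6 swaps)
Pass 2: [40, 51, 68, 62, 8, 71, 82] (4 swaps)
Pass 3: [40, 51, 62, 8, 68, 71, 82] (2 swaps)

After 3 passes: [40, 51, 62, 8, 68, 71, 82]


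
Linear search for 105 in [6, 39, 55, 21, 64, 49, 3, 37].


i=0: 6!=105
i=1: 39!=105
i=2: 55!=105
i=3: 21!=105
i=4: 64!=105
i=5: 49!=105
i=6: 3!=105
i=7: 37!=105

Not found, 8 comps


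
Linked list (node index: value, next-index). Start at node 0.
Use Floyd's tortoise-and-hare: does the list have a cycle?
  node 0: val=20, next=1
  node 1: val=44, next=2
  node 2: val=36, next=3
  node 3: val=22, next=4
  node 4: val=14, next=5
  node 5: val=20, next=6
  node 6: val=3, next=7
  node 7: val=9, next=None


Floyd's tortoise (slow, +1) and hare (fast, +2):
  init: slow=0, fast=0
  step 1: slow=1, fast=2
  step 2: slow=2, fast=4
  step 3: slow=3, fast=6
  step 4: fast 6->7->None, no cycle

Cycle: no


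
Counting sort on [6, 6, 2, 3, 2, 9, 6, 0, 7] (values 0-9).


Input: [6, 6, 2, 3, 2, 9, 6, 0, 7]
Counts: [1, 0, 2, 1, 0, 0, 3, 1, 0, 1]

Sorted: [0, 2, 2, 3, 6, 6, 6, 7, 9]


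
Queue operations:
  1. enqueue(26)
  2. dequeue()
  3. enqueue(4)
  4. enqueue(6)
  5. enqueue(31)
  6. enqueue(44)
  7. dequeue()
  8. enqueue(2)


enqueue(26) -> [26]
dequeue()->26, []
enqueue(4) -> [4]
enqueue(6) -> [4, 6]
enqueue(31) -> [4, 6, 31]
enqueue(44) -> [4, 6, 31, 44]
dequeue()->4, [6, 31, 44]
enqueue(2) -> [6, 31, 44, 2]

Final queue: [6, 31, 44, 2]


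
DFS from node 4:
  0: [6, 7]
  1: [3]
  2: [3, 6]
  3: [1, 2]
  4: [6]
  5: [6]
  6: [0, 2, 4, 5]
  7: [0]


Visit 4, push [6]
Visit 6, push [5, 2, 0]
Visit 0, push [7]
Visit 7, push []
Visit 2, push [3]
Visit 3, push [1]
Visit 1, push []
Visit 5, push []

DFS order: [4, 6, 0, 7, 2, 3, 1, 5]


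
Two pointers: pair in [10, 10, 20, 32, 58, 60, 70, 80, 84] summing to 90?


lo=0(10)+hi=8(84)=94
lo=0(10)+hi=7(80)=90

Yes: 10+80=90


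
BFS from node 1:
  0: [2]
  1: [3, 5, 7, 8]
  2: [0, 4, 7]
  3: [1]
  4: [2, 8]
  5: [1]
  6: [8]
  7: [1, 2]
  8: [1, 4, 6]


Visit 1, enqueue [3, 5, 7, 8]
Visit 3, enqueue []
Visit 5, enqueue []
Visit 7, enqueue [2]
Visit 8, enqueue [4, 6]
Visit 2, enqueue [0]
Visit 4, enqueue []
Visit 6, enqueue []
Visit 0, enqueue []

BFS order: [1, 3, 5, 7, 8, 2, 4, 6, 0]


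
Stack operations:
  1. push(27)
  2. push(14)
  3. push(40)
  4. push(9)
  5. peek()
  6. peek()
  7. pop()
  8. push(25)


push(27) -> [27]
push(14) -> [27, 14]
push(40) -> [27, 14, 40]
push(9) -> [27, 14, 40, 9]
peek()->9
peek()->9
pop()->9, [27, 14, 40]
push(25) -> [27, 14, 40, 25]

Final stack: [27, 14, 40, 25]


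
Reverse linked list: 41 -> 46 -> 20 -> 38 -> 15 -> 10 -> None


Step 1: curr=41, set curr.next=prev(None) | reversed so far: 41
Step 2: curr=46, set curr.next=prev(41) | reversed so far: 46 -> 41
Step 3: curr=20, set curr.next=prev(46) | reversed so far: 20 -> 46 -> 41
Step 4: curr=38, set curr.next=prev(20) | reversed so far: 38 -> 20 -> 46 -> 41
Step 5: curr=15, set curr.next=prev(38) | reversed so far: 15 -> 38 -> 20 -> 46 -> 41
Step 6: curr=10, set curr.next=prev(15) | reversed so far: 10 -> 15 -> 38 -> 20 -> 46 -> 41

10 -> 15 -> 38 -> 20 -> 46 -> 41 -> None


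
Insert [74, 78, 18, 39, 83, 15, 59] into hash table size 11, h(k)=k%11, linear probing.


Insert 74: h=8 -> slot 8
Insert 78: h=1 -> slot 1
Insert 18: h=7 -> slot 7
Insert 39: h=6 -> slot 6
Insert 83: h=6, 3 probes -> slot 9
Insert 15: h=4 -> slot 4
Insert 59: h=4, 1 probes -> slot 5

Table: [None, 78, None, None, 15, 59, 39, 18, 74, 83, None]


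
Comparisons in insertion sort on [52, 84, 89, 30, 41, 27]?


Algorithm: insertion sort
Input: [52, 84, 89, 30, 41, 27]
Sorted: [27, 30, 41, 52, 84, 89]

14


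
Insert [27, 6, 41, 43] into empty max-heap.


Insert 27: [27]
Insert 6: [27, 6]
Insert 41: [41, 6, 27]
Insert 43: [43, 41, 27, 6]

Final heap: [43, 41, 27, 6]


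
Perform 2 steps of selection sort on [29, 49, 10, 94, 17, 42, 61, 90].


Initial: [29, 49, 10, 94, 17, 42, 61, 90]
Step 1: min=10 at 2
  Swap: [10, 49, 29, 94, 17, 42, 61, 90]
Step 2: min=17 at 4
  Swap: [10, 17, 29, 94, 49, 42, 61, 90]

After 2 steps: [10, 17, 29, 94, 49, 42, 61, 90]


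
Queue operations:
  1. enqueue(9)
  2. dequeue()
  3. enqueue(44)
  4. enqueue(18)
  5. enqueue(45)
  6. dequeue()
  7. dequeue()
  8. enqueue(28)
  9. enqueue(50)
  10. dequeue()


enqueue(9) -> [9]
dequeue()->9, []
enqueue(44) -> [44]
enqueue(18) -> [44, 18]
enqueue(45) -> [44, 18, 45]
dequeue()->44, [18, 45]
dequeue()->18, [45]
enqueue(28) -> [45, 28]
enqueue(50) -> [45, 28, 50]
dequeue()->45, [28, 50]

Final queue: [28, 50]


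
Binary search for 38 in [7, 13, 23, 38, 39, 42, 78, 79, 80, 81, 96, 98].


Step 1: lo=0, hi=11, mid=5, val=42
Step 2: lo=0, hi=4, mid=2, val=23
Step 3: lo=3, hi=4, mid=3, val=38

Found at index 3


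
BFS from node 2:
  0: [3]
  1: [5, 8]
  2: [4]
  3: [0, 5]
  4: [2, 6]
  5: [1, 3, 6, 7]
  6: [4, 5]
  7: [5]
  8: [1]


Visit 2, enqueue [4]
Visit 4, enqueue [6]
Visit 6, enqueue [5]
Visit 5, enqueue [1, 3, 7]
Visit 1, enqueue [8]
Visit 3, enqueue [0]
Visit 7, enqueue []
Visit 8, enqueue []
Visit 0, enqueue []

BFS order: [2, 4, 6, 5, 1, 3, 7, 8, 0]


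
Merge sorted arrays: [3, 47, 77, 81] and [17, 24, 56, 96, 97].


Take 3 from A
Take 17 from B
Take 24 from B
Take 47 from A
Take 56 from B
Take 77 from A
Take 81 from A

Merged: [3, 17, 24, 47, 56, 77, 81, 96, 97]


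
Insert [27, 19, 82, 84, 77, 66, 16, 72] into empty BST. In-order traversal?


Insert 27: root
Insert 19: L from 27
Insert 82: R from 27
Insert 84: R from 27 -> R from 82
Insert 77: R from 27 -> L from 82
Insert 66: R from 27 -> L from 82 -> L from 77
Insert 16: L from 27 -> L from 19
Insert 72: R from 27 -> L from 82 -> L from 77 -> R from 66

In-order: [16, 19, 27, 66, 72, 77, 82, 84]


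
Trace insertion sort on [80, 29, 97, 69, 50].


Initial: [80, 29, 97, 69, 50]
Insert 29: [29, 80, 97, 69, 50]
Insert 97: [29, 80, 97, 69, 50]
Insert 69: [29, 69, 80, 97, 50]
Insert 50: [29, 50, 69, 80, 97]

Sorted: [29, 50, 69, 80, 97]


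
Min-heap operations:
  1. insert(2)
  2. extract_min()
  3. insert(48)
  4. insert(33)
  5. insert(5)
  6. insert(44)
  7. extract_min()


insert(2) -> [2]
extract_min()->2, []
insert(48) -> [48]
insert(33) -> [33, 48]
insert(5) -> [5, 48, 33]
insert(44) -> [5, 44, 33, 48]
extract_min()->5, [33, 44, 48]

Final heap: [33, 44, 48]


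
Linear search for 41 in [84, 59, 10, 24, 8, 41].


i=0: 84!=41
i=1: 59!=41
i=2: 10!=41
i=3: 24!=41
i=4: 8!=41
i=5: 41==41 found!

Found at 5, 6 comps


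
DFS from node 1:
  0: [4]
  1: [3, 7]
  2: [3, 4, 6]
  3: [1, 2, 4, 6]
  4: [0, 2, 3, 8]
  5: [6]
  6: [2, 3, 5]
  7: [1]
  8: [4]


Visit 1, push [7, 3]
Visit 3, push [6, 4, 2]
Visit 2, push [6, 4]
Visit 4, push [8, 0]
Visit 0, push []
Visit 8, push []
Visit 6, push [5]
Visit 5, push []
Visit 7, push []

DFS order: [1, 3, 2, 4, 0, 8, 6, 5, 7]


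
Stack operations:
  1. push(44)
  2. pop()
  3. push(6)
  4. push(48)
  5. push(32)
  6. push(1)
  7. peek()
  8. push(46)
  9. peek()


push(44) -> [44]
pop()->44, []
push(6) -> [6]
push(48) -> [6, 48]
push(32) -> [6, 48, 32]
push(1) -> [6, 48, 32, 1]
peek()->1
push(46) -> [6, 48, 32, 1, 46]
peek()->46

Final stack: [6, 48, 32, 1, 46]


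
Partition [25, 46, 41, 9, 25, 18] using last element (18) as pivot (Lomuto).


Pivot: 18
  9 <= 18: swap -> [9, 46, 41, 25, 25, 18]
Place pivot at 1: [9, 18, 41, 25, 25, 46]

Partitioned: [9, 18, 41, 25, 25, 46]


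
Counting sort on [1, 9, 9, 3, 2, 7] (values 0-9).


Input: [1, 9, 9, 3, 2, 7]
Counts: [0, 1, 1, 1, 0, 0, 0, 1, 0, 2]

Sorted: [1, 2, 3, 7, 9, 9]


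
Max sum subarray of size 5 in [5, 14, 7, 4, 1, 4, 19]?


[0:5]: 31
[1:6]: 30
[2:7]: 35

Max: 35 at [2:7]


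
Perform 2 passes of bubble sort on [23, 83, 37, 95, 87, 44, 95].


Initial: [23, 83, 37, 95, 87, 44, 95]
Pass 1: [23, 37, 83, 87, 44, 95, 95] (3 swaps)
Pass 2: [23, 37, 83, 44, 87, 95, 95] (1 swaps)

After 2 passes: [23, 37, 83, 44, 87, 95, 95]


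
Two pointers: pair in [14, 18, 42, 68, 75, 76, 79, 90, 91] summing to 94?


lo=0(14)+hi=8(91)=105
lo=0(14)+hi=7(90)=104
lo=0(14)+hi=6(79)=93
lo=1(18)+hi=6(79)=97
lo=1(18)+hi=5(76)=94

Yes: 18+76=94


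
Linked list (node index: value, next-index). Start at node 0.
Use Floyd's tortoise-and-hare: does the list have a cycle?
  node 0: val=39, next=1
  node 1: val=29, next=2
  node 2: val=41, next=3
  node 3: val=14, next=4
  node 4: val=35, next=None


Floyd's tortoise (slow, +1) and hare (fast, +2):
  init: slow=0, fast=0
  step 1: slow=1, fast=2
  step 2: slow=2, fast=4
  step 3: fast -> None, no cycle

Cycle: no


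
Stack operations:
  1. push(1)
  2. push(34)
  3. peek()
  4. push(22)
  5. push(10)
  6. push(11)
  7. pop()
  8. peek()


push(1) -> [1]
push(34) -> [1, 34]
peek()->34
push(22) -> [1, 34, 22]
push(10) -> [1, 34, 22, 10]
push(11) -> [1, 34, 22, 10, 11]
pop()->11, [1, 34, 22, 10]
peek()->10

Final stack: [1, 34, 22, 10]


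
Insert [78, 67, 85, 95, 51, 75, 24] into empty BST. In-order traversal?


Insert 78: root
Insert 67: L from 78
Insert 85: R from 78
Insert 95: R from 78 -> R from 85
Insert 51: L from 78 -> L from 67
Insert 75: L from 78 -> R from 67
Insert 24: L from 78 -> L from 67 -> L from 51

In-order: [24, 51, 67, 75, 78, 85, 95]


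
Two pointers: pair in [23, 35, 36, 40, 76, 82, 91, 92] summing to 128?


lo=0(23)+hi=7(92)=115
lo=1(35)+hi=7(92)=127
lo=2(36)+hi=7(92)=128

Yes: 36+92=128


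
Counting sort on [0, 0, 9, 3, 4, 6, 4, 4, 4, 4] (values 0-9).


Input: [0, 0, 9, 3, 4, 6, 4, 4, 4, 4]
Counts: [2, 0, 0, 1, 5, 0, 1, 0, 0, 1]

Sorted: [0, 0, 3, 4, 4, 4, 4, 4, 6, 9]


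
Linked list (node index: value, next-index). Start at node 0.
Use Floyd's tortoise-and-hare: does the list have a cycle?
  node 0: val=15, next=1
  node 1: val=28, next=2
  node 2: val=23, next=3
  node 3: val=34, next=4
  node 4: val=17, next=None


Floyd's tortoise (slow, +1) and hare (fast, +2):
  init: slow=0, fast=0
  step 1: slow=1, fast=2
  step 2: slow=2, fast=4
  step 3: fast -> None, no cycle

Cycle: no


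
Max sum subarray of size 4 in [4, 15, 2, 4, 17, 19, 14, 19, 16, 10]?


[0:4]: 25
[1:5]: 38
[2:6]: 42
[3:7]: 54
[4:8]: 69
[5:9]: 68
[6:10]: 59

Max: 69 at [4:8]


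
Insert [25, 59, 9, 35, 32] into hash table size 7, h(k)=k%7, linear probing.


Insert 25: h=4 -> slot 4
Insert 59: h=3 -> slot 3
Insert 9: h=2 -> slot 2
Insert 35: h=0 -> slot 0
Insert 32: h=4, 1 probes -> slot 5

Table: [35, None, 9, 59, 25, 32, None]


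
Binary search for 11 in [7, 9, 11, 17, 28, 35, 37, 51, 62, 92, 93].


Step 1: lo=0, hi=10, mid=5, val=35
Step 2: lo=0, hi=4, mid=2, val=11

Found at index 2


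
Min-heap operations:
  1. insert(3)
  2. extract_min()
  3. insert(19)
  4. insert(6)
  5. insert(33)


insert(3) -> [3]
extract_min()->3, []
insert(19) -> [19]
insert(6) -> [6, 19]
insert(33) -> [6, 19, 33]

Final heap: [6, 19, 33]


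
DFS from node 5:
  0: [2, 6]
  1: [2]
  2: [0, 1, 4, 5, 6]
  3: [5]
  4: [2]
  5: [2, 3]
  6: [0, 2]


Visit 5, push [3, 2]
Visit 2, push [6, 4, 1, 0]
Visit 0, push [6]
Visit 6, push []
Visit 1, push []
Visit 4, push []
Visit 3, push []

DFS order: [5, 2, 0, 6, 1, 4, 3]


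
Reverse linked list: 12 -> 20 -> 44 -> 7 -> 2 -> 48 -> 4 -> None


Step 1: curr=12, set curr.next=prev(None) | reversed so far: 12
Step 2: curr=20, set curr.next=prev(12) | reversed so far: 20 -> 12
Step 3: curr=44, set curr.next=prev(20) | reversed so far: 44 -> 20 -> 12
Step 4: curr=7, set curr.next=prev(44) | reversed so far: 7 -> 44 -> 20 -> 12
Step 5: curr=2, set curr.next=prev(7) | reversed so far: 2 -> 7 -> 44 -> 20 -> 12
Step 6: curr=48, set curr.next=prev(2) | reversed so far: 48 -> 2 -> 7 -> 44 -> 20 -> 12
Step 7: curr=4, set curr.next=prev(48) | reversed so far: 4 -> 48 -> 2 -> 7 -> 44 -> 20 -> 12

4 -> 48 -> 2 -> 7 -> 44 -> 20 -> 12 -> None


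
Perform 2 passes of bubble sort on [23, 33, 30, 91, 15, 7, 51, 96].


Initial: [23, 33, 30, 91, 15, 7, 51, 96]
Pass 1: [23, 30, 33, 15, 7, 51, 91, 96] (4 swaps)
Pass 2: [23, 30, 15, 7, 33, 51, 91, 96] (2 swaps)

After 2 passes: [23, 30, 15, 7, 33, 51, 91, 96]


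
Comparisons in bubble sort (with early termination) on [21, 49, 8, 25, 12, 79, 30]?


Algorithm: bubble sort (with early termination)
Input: [21, 49, 8, 25, 12, 79, 30]
Sorted: [8, 12, 21, 25, 30, 49, 79]

18


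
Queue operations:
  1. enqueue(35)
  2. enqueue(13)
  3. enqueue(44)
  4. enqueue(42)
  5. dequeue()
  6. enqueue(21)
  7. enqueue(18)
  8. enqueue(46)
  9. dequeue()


enqueue(35) -> [35]
enqueue(13) -> [35, 13]
enqueue(44) -> [35, 13, 44]
enqueue(42) -> [35, 13, 44, 42]
dequeue()->35, [13, 44, 42]
enqueue(21) -> [13, 44, 42, 21]
enqueue(18) -> [13, 44, 42, 21, 18]
enqueue(46) -> [13, 44, 42, 21, 18, 46]
dequeue()->13, [44, 42, 21, 18, 46]

Final queue: [44, 42, 21, 18, 46]


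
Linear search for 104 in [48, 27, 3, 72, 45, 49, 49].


i=0: 48!=104
i=1: 27!=104
i=2: 3!=104
i=3: 72!=104
i=4: 45!=104
i=5: 49!=104
i=6: 49!=104

Not found, 7 comps


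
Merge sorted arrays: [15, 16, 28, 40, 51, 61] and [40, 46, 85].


Take 15 from A
Take 16 from A
Take 28 from A
Take 40 from A
Take 40 from B
Take 46 from B
Take 51 from A
Take 61 from A

Merged: [15, 16, 28, 40, 40, 46, 51, 61, 85]


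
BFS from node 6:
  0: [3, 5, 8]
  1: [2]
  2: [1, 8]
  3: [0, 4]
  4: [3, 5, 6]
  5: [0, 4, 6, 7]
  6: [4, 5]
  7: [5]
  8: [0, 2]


Visit 6, enqueue [4, 5]
Visit 4, enqueue [3]
Visit 5, enqueue [0, 7]
Visit 3, enqueue []
Visit 0, enqueue [8]
Visit 7, enqueue []
Visit 8, enqueue [2]
Visit 2, enqueue [1]
Visit 1, enqueue []

BFS order: [6, 4, 5, 3, 0, 7, 8, 2, 1]


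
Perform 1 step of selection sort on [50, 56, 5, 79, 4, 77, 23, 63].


Initial: [50, 56, 5, 79, 4, 77, 23, 63]
Step 1: min=4 at 4
  Swap: [4, 56, 5, 79, 50, 77, 23, 63]

After 1 step: [4, 56, 5, 79, 50, 77, 23, 63]


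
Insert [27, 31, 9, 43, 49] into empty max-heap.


Insert 27: [27]
Insert 31: [31, 27]
Insert 9: [31, 27, 9]
Insert 43: [43, 31, 9, 27]
Insert 49: [49, 43, 9, 27, 31]

Final heap: [49, 43, 9, 27, 31]


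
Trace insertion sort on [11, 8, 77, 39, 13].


Initial: [11, 8, 77, 39, 13]
Insert 8: [8, 11, 77, 39, 13]
Insert 77: [8, 11, 77, 39, 13]
Insert 39: [8, 11, 39, 77, 13]
Insert 13: [8, 11, 13, 39, 77]

Sorted: [8, 11, 13, 39, 77]


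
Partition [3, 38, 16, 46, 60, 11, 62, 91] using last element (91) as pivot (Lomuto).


Pivot: 91
  3 <= 91: advance i (no swap)
  38 <= 91: advance i (no swap)
  16 <= 91: advance i (no swap)
  46 <= 91: advance i (no swap)
  60 <= 91: advance i (no swap)
  11 <= 91: advance i (no swap)
  62 <= 91: advance i (no swap)
Place pivot at 7: [3, 38, 16, 46, 60, 11, 62, 91]

Partitioned: [3, 38, 16, 46, 60, 11, 62, 91]


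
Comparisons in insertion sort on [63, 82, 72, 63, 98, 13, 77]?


Algorithm: insertion sort
Input: [63, 82, 72, 63, 98, 13, 77]
Sorted: [13, 63, 63, 72, 77, 82, 98]

15


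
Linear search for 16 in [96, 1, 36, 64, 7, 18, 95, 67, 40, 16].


i=0: 96!=16
i=1: 1!=16
i=2: 36!=16
i=3: 64!=16
i=4: 7!=16
i=5: 18!=16
i=6: 95!=16
i=7: 67!=16
i=8: 40!=16
i=9: 16==16 found!

Found at 9, 10 comps


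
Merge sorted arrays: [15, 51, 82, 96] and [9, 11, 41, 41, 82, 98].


Take 9 from B
Take 11 from B
Take 15 from A
Take 41 from B
Take 41 from B
Take 51 from A
Take 82 from A
Take 82 from B
Take 96 from A

Merged: [9, 11, 15, 41, 41, 51, 82, 82, 96, 98]


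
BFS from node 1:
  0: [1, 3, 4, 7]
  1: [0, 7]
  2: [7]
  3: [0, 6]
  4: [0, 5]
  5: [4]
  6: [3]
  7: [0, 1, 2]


Visit 1, enqueue [0, 7]
Visit 0, enqueue [3, 4]
Visit 7, enqueue [2]
Visit 3, enqueue [6]
Visit 4, enqueue [5]
Visit 2, enqueue []
Visit 6, enqueue []
Visit 5, enqueue []

BFS order: [1, 0, 7, 3, 4, 2, 6, 5]


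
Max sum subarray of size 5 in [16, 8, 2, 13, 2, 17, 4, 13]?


[0:5]: 41
[1:6]: 42
[2:7]: 38
[3:8]: 49

Max: 49 at [3:8]


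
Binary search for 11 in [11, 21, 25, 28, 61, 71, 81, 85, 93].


Step 1: lo=0, hi=8, mid=4, val=61
Step 2: lo=0, hi=3, mid=1, val=21
Step 3: lo=0, hi=0, mid=0, val=11

Found at index 0


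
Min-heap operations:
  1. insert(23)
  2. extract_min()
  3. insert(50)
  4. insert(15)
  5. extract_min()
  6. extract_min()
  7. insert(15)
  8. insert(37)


insert(23) -> [23]
extract_min()->23, []
insert(50) -> [50]
insert(15) -> [15, 50]
extract_min()->15, [50]
extract_min()->50, []
insert(15) -> [15]
insert(37) -> [15, 37]

Final heap: [15, 37]


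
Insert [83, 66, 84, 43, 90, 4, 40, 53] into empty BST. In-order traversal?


Insert 83: root
Insert 66: L from 83
Insert 84: R from 83
Insert 43: L from 83 -> L from 66
Insert 90: R from 83 -> R from 84
Insert 4: L from 83 -> L from 66 -> L from 43
Insert 40: L from 83 -> L from 66 -> L from 43 -> R from 4
Insert 53: L from 83 -> L from 66 -> R from 43

In-order: [4, 40, 43, 53, 66, 83, 84, 90]


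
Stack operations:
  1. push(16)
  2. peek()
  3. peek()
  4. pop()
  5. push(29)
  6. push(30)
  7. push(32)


push(16) -> [16]
peek()->16
peek()->16
pop()->16, []
push(29) -> [29]
push(30) -> [29, 30]
push(32) -> [29, 30, 32]

Final stack: [29, 30, 32]


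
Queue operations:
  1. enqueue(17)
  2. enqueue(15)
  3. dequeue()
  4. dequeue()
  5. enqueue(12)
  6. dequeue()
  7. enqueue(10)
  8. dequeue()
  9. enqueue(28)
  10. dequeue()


enqueue(17) -> [17]
enqueue(15) -> [17, 15]
dequeue()->17, [15]
dequeue()->15, []
enqueue(12) -> [12]
dequeue()->12, []
enqueue(10) -> [10]
dequeue()->10, []
enqueue(28) -> [28]
dequeue()->28, []

Final queue: []


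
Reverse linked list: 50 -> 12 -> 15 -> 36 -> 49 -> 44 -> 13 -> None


Step 1: curr=50, set curr.next=prev(None) | reversed so far: 50
Step 2: curr=12, set curr.next=prev(50) | reversed so far: 12 -> 50
Step 3: curr=15, set curr.next=prev(12) | reversed so far: 15 -> 12 -> 50
Step 4: curr=36, set curr.next=prev(15) | reversed so far: 36 -> 15 -> 12 -> 50
Step 5: curr=49, set curr.next=prev(36) | reversed so far: 49 -> 36 -> 15 -> 12 -> 50
Step 6: curr=44, set curr.next=prev(49) | reversed so far: 44 -> 49 -> 36 -> 15 -> 12 -> 50
Step 7: curr=13, set curr.next=prev(44) | reversed so far: 13 -> 44 -> 49 -> 36 -> 15 -> 12 -> 50

13 -> 44 -> 49 -> 36 -> 15 -> 12 -> 50 -> None


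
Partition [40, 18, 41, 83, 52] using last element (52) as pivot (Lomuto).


Pivot: 52
  40 <= 52: advance i (no swap)
  18 <= 52: advance i (no swap)
  41 <= 52: advance i (no swap)
Place pivot at 3: [40, 18, 41, 52, 83]

Partitioned: [40, 18, 41, 52, 83]


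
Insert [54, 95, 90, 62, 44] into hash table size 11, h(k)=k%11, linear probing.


Insert 54: h=10 -> slot 10
Insert 95: h=7 -> slot 7
Insert 90: h=2 -> slot 2
Insert 62: h=7, 1 probes -> slot 8
Insert 44: h=0 -> slot 0

Table: [44, None, 90, None, None, None, None, 95, 62, None, 54]


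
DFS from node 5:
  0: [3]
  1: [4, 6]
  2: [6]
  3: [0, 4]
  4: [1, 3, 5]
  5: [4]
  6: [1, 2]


Visit 5, push [4]
Visit 4, push [3, 1]
Visit 1, push [6]
Visit 6, push [2]
Visit 2, push []
Visit 3, push [0]
Visit 0, push []

DFS order: [5, 4, 1, 6, 2, 3, 0]


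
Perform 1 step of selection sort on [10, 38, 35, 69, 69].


Initial: [10, 38, 35, 69, 69]
Step 1: min=10 at 0
  Swap: [10, 38, 35, 69, 69]

After 1 step: [10, 38, 35, 69, 69]


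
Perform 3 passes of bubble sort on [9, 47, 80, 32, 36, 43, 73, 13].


Initial: [9, 47, 80, 32, 36, 43, 73, 13]
Pass 1: [9, 47, 32, 36, 43, 73, 13, 80] (5 swaps)
Pass 2: [9, 32, 36, 43, 47, 13, 73, 80] (4 swaps)
Pass 3: [9, 32, 36, 43, 13, 47, 73, 80] (1 swaps)

After 3 passes: [9, 32, 36, 43, 13, 47, 73, 80]


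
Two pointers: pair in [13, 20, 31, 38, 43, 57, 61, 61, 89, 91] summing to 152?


lo=0(13)+hi=9(91)=104
lo=1(20)+hi=9(91)=111
lo=2(31)+hi=9(91)=122
lo=3(38)+hi=9(91)=129
lo=4(43)+hi=9(91)=134
lo=5(57)+hi=9(91)=148
lo=6(61)+hi=9(91)=152

Yes: 61+91=152


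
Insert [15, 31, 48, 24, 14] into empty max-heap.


Insert 15: [15]
Insert 31: [31, 15]
Insert 48: [48, 15, 31]
Insert 24: [48, 24, 31, 15]
Insert 14: [48, 24, 31, 15, 14]

Final heap: [48, 24, 31, 15, 14]


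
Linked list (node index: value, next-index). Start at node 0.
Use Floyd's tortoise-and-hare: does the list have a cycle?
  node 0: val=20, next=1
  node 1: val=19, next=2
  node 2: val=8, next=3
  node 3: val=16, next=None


Floyd's tortoise (slow, +1) and hare (fast, +2):
  init: slow=0, fast=0
  step 1: slow=1, fast=2
  step 2: fast 2->3->None, no cycle

Cycle: no


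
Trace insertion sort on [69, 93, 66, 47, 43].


Initial: [69, 93, 66, 47, 43]
Insert 93: [69, 93, 66, 47, 43]
Insert 66: [66, 69, 93, 47, 43]
Insert 47: [47, 66, 69, 93, 43]
Insert 43: [43, 47, 66, 69, 93]

Sorted: [43, 47, 66, 69, 93]


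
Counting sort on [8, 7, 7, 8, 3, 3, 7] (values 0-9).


Input: [8, 7, 7, 8, 3, 3, 7]
Counts: [0, 0, 0, 2, 0, 0, 0, 3, 2, 0]

Sorted: [3, 3, 7, 7, 7, 8, 8]


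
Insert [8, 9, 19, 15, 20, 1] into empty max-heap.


Insert 8: [8]
Insert 9: [9, 8]
Insert 19: [19, 8, 9]
Insert 15: [19, 15, 9, 8]
Insert 20: [20, 19, 9, 8, 15]
Insert 1: [20, 19, 9, 8, 15, 1]

Final heap: [20, 19, 9, 8, 15, 1]


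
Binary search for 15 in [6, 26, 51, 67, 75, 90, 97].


Step 1: lo=0, hi=6, mid=3, val=67
Step 2: lo=0, hi=2, mid=1, val=26
Step 3: lo=0, hi=0, mid=0, val=6

Not found


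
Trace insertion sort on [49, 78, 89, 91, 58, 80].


Initial: [49, 78, 89, 91, 58, 80]
Insert 78: [49, 78, 89, 91, 58, 80]
Insert 89: [49, 78, 89, 91, 58, 80]
Insert 91: [49, 78, 89, 91, 58, 80]
Insert 58: [49, 58, 78, 89, 91, 80]
Insert 80: [49, 58, 78, 80, 89, 91]

Sorted: [49, 58, 78, 80, 89, 91]


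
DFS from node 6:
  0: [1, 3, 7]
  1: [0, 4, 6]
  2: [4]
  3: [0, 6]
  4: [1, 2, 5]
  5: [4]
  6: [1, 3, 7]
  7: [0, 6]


Visit 6, push [7, 3, 1]
Visit 1, push [4, 0]
Visit 0, push [7, 3]
Visit 3, push []
Visit 7, push []
Visit 4, push [5, 2]
Visit 2, push []
Visit 5, push []

DFS order: [6, 1, 0, 3, 7, 4, 2, 5]


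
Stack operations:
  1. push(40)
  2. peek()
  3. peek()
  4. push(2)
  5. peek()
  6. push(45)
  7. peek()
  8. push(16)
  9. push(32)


push(40) -> [40]
peek()->40
peek()->40
push(2) -> [40, 2]
peek()->2
push(45) -> [40, 2, 45]
peek()->45
push(16) -> [40, 2, 45, 16]
push(32) -> [40, 2, 45, 16, 32]

Final stack: [40, 2, 45, 16, 32]


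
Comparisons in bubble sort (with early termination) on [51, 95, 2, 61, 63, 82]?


Algorithm: bubble sort (with early termination)
Input: [51, 95, 2, 61, 63, 82]
Sorted: [2, 51, 61, 63, 82, 95]

12


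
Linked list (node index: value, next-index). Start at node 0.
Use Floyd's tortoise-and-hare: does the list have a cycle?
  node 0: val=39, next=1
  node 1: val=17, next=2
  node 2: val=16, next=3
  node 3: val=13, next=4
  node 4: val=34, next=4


Floyd's tortoise (slow, +1) and hare (fast, +2):
  init: slow=0, fast=0
  step 1: slow=1, fast=2
  step 2: slow=2, fast=4
  step 3: slow=3, fast=4
  step 4: slow=4, fast=4
  slow == fast at node 4: cycle detected

Cycle: yes


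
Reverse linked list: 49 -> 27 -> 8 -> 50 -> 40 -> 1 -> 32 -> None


Step 1: curr=49, set curr.next=prev(None) | reversed so far: 49
Step 2: curr=27, set curr.next=prev(49) | reversed so far: 27 -> 49
Step 3: curr=8, set curr.next=prev(27) | reversed so far: 8 -> 27 -> 49
Step 4: curr=50, set curr.next=prev(8) | reversed so far: 50 -> 8 -> 27 -> 49
Step 5: curr=40, set curr.next=prev(50) | reversed so far: 40 -> 50 -> 8 -> 27 -> 49
Step 6: curr=1, set curr.next=prev(40) | reversed so far: 1 -> 40 -> 50 -> 8 -> 27 -> 49
Step 7: curr=32, set curr.next=prev(1) | reversed so far: 32 -> 1 -> 40 -> 50 -> 8 -> 27 -> 49

32 -> 1 -> 40 -> 50 -> 8 -> 27 -> 49 -> None


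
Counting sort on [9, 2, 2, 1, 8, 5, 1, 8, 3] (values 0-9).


Input: [9, 2, 2, 1, 8, 5, 1, 8, 3]
Counts: [0, 2, 2, 1, 0, 1, 0, 0, 2, 1]

Sorted: [1, 1, 2, 2, 3, 5, 8, 8, 9]


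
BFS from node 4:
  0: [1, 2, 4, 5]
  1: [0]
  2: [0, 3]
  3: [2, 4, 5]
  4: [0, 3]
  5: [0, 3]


Visit 4, enqueue [0, 3]
Visit 0, enqueue [1, 2, 5]
Visit 3, enqueue []
Visit 1, enqueue []
Visit 2, enqueue []
Visit 5, enqueue []

BFS order: [4, 0, 3, 1, 2, 5]


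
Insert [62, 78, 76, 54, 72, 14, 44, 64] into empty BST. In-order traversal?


Insert 62: root
Insert 78: R from 62
Insert 76: R from 62 -> L from 78
Insert 54: L from 62
Insert 72: R from 62 -> L from 78 -> L from 76
Insert 14: L from 62 -> L from 54
Insert 44: L from 62 -> L from 54 -> R from 14
Insert 64: R from 62 -> L from 78 -> L from 76 -> L from 72

In-order: [14, 44, 54, 62, 64, 72, 76, 78]


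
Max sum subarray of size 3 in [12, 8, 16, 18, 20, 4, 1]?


[0:3]: 36
[1:4]: 42
[2:5]: 54
[3:6]: 42
[4:7]: 25

Max: 54 at [2:5]


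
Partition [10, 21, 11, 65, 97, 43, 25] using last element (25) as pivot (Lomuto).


Pivot: 25
  10 <= 25: advance i (no swap)
  21 <= 25: advance i (no swap)
  11 <= 25: advance i (no swap)
Place pivot at 3: [10, 21, 11, 25, 97, 43, 65]

Partitioned: [10, 21, 11, 25, 97, 43, 65]


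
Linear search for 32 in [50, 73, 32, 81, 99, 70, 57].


i=0: 50!=32
i=1: 73!=32
i=2: 32==32 found!

Found at 2, 3 comps


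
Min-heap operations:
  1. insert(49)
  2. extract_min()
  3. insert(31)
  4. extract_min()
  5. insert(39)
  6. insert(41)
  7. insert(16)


insert(49) -> [49]
extract_min()->49, []
insert(31) -> [31]
extract_min()->31, []
insert(39) -> [39]
insert(41) -> [39, 41]
insert(16) -> [16, 41, 39]

Final heap: [16, 41, 39]


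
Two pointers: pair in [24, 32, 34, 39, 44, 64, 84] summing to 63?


lo=0(24)+hi=6(84)=108
lo=0(24)+hi=5(64)=88
lo=0(24)+hi=4(44)=68
lo=0(24)+hi=3(39)=63

Yes: 24+39=63


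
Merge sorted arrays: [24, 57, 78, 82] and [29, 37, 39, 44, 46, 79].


Take 24 from A
Take 29 from B
Take 37 from B
Take 39 from B
Take 44 from B
Take 46 from B
Take 57 from A
Take 78 from A
Take 79 from B

Merged: [24, 29, 37, 39, 44, 46, 57, 78, 79, 82]


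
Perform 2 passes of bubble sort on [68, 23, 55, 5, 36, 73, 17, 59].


Initial: [68, 23, 55, 5, 36, 73, 17, 59]
Pass 1: [23, 55, 5, 36, 68, 17, 59, 73] (6 swaps)
Pass 2: [23, 5, 36, 55, 17, 59, 68, 73] (4 swaps)

After 2 passes: [23, 5, 36, 55, 17, 59, 68, 73]


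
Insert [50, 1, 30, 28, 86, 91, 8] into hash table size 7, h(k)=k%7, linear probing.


Insert 50: h=1 -> slot 1
Insert 1: h=1, 1 probes -> slot 2
Insert 30: h=2, 1 probes -> slot 3
Insert 28: h=0 -> slot 0
Insert 86: h=2, 2 probes -> slot 4
Insert 91: h=0, 5 probes -> slot 5
Insert 8: h=1, 5 probes -> slot 6

Table: [28, 50, 1, 30, 86, 91, 8]


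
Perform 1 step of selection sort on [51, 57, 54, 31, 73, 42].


Initial: [51, 57, 54, 31, 73, 42]
Step 1: min=31 at 3
  Swap: [31, 57, 54, 51, 73, 42]

After 1 step: [31, 57, 54, 51, 73, 42]


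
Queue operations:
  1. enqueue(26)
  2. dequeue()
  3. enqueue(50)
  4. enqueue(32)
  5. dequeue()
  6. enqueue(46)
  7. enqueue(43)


enqueue(26) -> [26]
dequeue()->26, []
enqueue(50) -> [50]
enqueue(32) -> [50, 32]
dequeue()->50, [32]
enqueue(46) -> [32, 46]
enqueue(43) -> [32, 46, 43]

Final queue: [32, 46, 43]


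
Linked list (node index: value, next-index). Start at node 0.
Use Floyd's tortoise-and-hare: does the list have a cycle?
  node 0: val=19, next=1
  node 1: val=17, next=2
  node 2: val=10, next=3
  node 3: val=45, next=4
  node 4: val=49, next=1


Floyd's tortoise (slow, +1) and hare (fast, +2):
  init: slow=0, fast=0
  step 1: slow=1, fast=2
  step 2: slow=2, fast=4
  step 3: slow=3, fast=2
  step 4: slow=4, fast=4
  slow == fast at node 4: cycle detected

Cycle: yes


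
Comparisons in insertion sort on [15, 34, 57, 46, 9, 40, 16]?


Algorithm: insertion sort
Input: [15, 34, 57, 46, 9, 40, 16]
Sorted: [9, 15, 16, 34, 40, 46, 57]

16


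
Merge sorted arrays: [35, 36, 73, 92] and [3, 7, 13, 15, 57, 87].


Take 3 from B
Take 7 from B
Take 13 from B
Take 15 from B
Take 35 from A
Take 36 from A
Take 57 from B
Take 73 from A
Take 87 from B

Merged: [3, 7, 13, 15, 35, 36, 57, 73, 87, 92]


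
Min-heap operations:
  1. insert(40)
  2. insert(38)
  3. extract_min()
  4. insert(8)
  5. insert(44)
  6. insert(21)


insert(40) -> [40]
insert(38) -> [38, 40]
extract_min()->38, [40]
insert(8) -> [8, 40]
insert(44) -> [8, 40, 44]
insert(21) -> [8, 21, 44, 40]

Final heap: [8, 21, 44, 40]


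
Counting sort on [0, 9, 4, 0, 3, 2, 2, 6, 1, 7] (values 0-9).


Input: [0, 9, 4, 0, 3, 2, 2, 6, 1, 7]
Counts: [2, 1, 2, 1, 1, 0, 1, 1, 0, 1]

Sorted: [0, 0, 1, 2, 2, 3, 4, 6, 7, 9]


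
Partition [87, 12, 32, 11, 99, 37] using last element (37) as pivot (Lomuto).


Pivot: 37
  12 <= 37: swap -> [12, 87, 32, 11, 99, 37]
  32 <= 37: swap -> [12, 32, 87, 11, 99, 37]
  11 <= 37: swap -> [12, 32, 11, 87, 99, 37]
Place pivot at 3: [12, 32, 11, 37, 99, 87]

Partitioned: [12, 32, 11, 37, 99, 87]


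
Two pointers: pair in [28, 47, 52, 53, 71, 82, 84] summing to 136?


lo=0(28)+hi=6(84)=112
lo=1(47)+hi=6(84)=131
lo=2(52)+hi=6(84)=136

Yes: 52+84=136


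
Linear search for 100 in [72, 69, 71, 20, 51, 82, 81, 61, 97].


i=0: 72!=100
i=1: 69!=100
i=2: 71!=100
i=3: 20!=100
i=4: 51!=100
i=5: 82!=100
i=6: 81!=100
i=7: 61!=100
i=8: 97!=100

Not found, 9 comps
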